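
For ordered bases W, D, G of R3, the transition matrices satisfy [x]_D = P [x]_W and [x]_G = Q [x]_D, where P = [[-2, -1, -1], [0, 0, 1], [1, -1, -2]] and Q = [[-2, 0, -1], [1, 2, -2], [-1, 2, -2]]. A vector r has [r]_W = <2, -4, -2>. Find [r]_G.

Apply P to get D-coordinates <2, -2, 10>, then Q to get G-coordinates.
The result is [r]_G = <-14, -22, -26>.

<-14, -22, -26>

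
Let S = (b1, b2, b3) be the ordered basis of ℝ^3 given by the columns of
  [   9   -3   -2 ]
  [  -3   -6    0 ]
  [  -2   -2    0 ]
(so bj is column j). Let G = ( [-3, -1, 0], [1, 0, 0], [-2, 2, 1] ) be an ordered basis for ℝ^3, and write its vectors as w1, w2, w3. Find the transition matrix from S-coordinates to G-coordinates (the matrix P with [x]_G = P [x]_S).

Column j of P is [bj]_G, since P maps S-coordinates to G-coordinates.
Expressing b1 in G: b1 = -w1 + 2w2 - 2w3, so column 1 of P is [-1, 2, -2].
Doing the same for each bj gives P = [[-1, 2, 0], [2, -1, -2], [-2, -2, 0]].

[[-1, 2, 0], [2, -1, -2], [-2, -2, 0]]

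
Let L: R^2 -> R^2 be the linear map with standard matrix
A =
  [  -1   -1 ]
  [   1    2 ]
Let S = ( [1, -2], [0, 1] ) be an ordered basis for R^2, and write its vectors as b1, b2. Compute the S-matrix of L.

[[1, -1], [-1, 0]]

The j-th column of [L]_S is [L(bj)]_S.
L(b1) = A b1 = [1, -3] = b1 - b2, so column 1 is [1, -1].
Repeating for b2 and assembling the columns gives [[1, -1], [-1, 0]].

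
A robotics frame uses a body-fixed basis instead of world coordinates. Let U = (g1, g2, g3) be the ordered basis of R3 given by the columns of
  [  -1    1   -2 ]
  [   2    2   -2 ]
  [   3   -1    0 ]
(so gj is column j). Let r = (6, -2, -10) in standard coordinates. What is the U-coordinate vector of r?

We seek scalars with c_1 g1 + ... + c_3 g3 = r; equivalently solve M c = r where the columns of M are g1, ..., g3.
Solving this 3x3 system gives c = (-3, 1, -1).
Check: -3g1 + g2 - g3 = (6, -2, -10).

(-3, 1, -1)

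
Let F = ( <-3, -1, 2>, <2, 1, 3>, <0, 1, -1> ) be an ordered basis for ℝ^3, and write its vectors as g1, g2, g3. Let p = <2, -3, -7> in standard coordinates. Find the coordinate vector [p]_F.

We seek scalars with c_1 g1 + ... + c_3 g3 = p; equivalently solve M c = p where the columns of M are g1, ..., g3.
Solving this 3x3 system gives c = (-2, -2, -3).
Check: -2g1 - 2g2 - 3g3 = <2, -3, -7>.

<-2, -2, -3>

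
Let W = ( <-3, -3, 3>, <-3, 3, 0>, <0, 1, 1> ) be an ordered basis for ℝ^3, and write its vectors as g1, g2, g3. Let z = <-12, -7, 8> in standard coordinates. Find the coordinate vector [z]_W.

<3, 1, -1>

Write z = c_1 g1 + ... + c_3 g3 and solve for the c_i.
Gaussian elimination on [M | z] yields c = (3, 1, -1).
Check: 3g1 + g2 - g3 = <-12, -7, 8>.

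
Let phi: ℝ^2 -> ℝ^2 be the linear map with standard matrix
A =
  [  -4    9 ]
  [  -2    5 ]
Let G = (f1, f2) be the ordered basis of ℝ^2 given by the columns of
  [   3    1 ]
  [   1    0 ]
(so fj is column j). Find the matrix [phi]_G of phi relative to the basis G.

[[-1, -2], [0, 2]]

Let P have columns f1, f2. Then [phi]_G = P^(-1) A P.
Here det P = -1, so P^(-1) is integer; computing A P first and then P^(-1)(A P) gives [[-1, -2], [0, 2]].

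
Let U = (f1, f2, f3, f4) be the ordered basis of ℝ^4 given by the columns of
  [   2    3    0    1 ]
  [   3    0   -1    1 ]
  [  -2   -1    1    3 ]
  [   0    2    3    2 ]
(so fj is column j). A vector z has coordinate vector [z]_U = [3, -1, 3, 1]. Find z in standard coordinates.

By definition z = 3f1 - f2 + 3f3 + f4.
Summing componentwise gives [4, 7, 1, 9].

[4, 7, 1, 9]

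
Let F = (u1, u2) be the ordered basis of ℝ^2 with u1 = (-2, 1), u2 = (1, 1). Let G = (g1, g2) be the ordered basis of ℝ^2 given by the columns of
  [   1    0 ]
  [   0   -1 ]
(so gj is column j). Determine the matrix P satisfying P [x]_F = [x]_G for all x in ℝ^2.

Let M have columns uj and N have columns gj. Then for every x, N [x]_G = x = M [x]_F, so P = N^(-1) M.
Since det N = -1, N^(-1) has integer entries; multiplying gives P = [[-2, 1], [-1, -1]].

[[-2, 1], [-1, -1]]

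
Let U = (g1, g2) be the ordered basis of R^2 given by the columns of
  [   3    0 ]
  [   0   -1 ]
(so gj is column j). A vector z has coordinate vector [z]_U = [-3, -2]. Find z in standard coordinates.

z = M [z]_U, where M has columns g1, g2.
Carrying out the matrix-vector product, z = [-9, 2].

[-9, 2]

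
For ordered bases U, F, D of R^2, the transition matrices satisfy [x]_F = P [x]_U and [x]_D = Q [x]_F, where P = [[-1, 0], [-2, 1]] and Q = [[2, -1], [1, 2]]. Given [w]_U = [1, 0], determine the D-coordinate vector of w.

[0, -5]

Composing the changes, [w]_D = Q P [w]_U.
Q P = [[0, -1], [-5, 2]]; applying this to [1, 0] gives [0, -5].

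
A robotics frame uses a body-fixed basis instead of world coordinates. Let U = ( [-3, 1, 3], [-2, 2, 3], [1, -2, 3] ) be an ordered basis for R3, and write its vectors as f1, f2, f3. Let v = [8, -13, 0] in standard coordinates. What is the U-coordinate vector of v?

[1, -4, 3]

[v]_U is the unique c with M c = v, where M has columns f1, ..., f3.
Row-reducing the augmented matrix [M | v] gives c = (1, -4, 3).
Check: f1 - 4f2 + 3f3 = [8, -13, 0].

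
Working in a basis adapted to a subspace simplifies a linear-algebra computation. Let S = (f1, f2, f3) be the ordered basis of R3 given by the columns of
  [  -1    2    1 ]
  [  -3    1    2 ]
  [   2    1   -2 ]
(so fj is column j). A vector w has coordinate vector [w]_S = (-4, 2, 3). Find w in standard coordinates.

w = M [w]_S, where M has columns f1, ..., f3.
Carrying out the matrix-vector product, w = (11, 20, -12).

(11, 20, -12)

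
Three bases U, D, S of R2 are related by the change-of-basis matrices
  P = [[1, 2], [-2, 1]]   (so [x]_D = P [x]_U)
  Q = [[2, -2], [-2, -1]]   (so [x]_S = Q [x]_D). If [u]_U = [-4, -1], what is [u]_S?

First [u]_D = P [u]_U = [-6, 7].
Then [u]_S = Q [u]_D = [-26, 5].

[-26, 5]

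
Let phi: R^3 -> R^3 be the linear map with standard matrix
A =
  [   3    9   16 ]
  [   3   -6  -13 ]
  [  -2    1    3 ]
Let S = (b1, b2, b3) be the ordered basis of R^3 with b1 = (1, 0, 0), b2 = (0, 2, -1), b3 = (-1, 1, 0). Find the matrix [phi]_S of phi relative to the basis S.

[[2, 1, 3], [2, 1, -3], [-1, -1, -3]]

Let P have columns b1, ..., b3. Then [phi]_S = P^(-1) A P.
Here det P = 1, so P^(-1) is integer; computing A P first and then P^(-1)(A P) gives [[2, 1, 3], [2, 1, -3], [-1, -1, -3]].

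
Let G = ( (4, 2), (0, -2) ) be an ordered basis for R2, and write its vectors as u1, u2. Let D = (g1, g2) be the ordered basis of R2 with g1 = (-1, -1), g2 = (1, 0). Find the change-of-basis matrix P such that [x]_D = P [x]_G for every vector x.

Take x = uj: its G-coordinates are the j-th standard unit vector, so P e_j — column j of P — equals [uj]_D.
u1 = -2g1 + 2g2, giving column 1 = (-2, 2); repeating for each j gives P = [[-2, 2], [2, 2]].

[[-2, 2], [2, 2]]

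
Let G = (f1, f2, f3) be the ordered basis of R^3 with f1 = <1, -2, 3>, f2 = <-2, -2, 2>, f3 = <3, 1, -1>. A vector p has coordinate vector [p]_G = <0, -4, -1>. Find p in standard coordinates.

By definition p = 0·f1 - 4f2 - f3.
Summing componentwise gives <5, 7, -7>.

<5, 7, -7>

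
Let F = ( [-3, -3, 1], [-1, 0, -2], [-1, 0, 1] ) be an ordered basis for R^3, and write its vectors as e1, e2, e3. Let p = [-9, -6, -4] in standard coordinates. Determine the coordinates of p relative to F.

[2, 3, 0]

Write p = c_1 e1 + ... + c_3 e3 and solve for the c_i.
Solving this 3x3 system gives c = (2, 3, 0).
Check: 2e1 + 3e2 + 0·e3 = [-9, -6, -4].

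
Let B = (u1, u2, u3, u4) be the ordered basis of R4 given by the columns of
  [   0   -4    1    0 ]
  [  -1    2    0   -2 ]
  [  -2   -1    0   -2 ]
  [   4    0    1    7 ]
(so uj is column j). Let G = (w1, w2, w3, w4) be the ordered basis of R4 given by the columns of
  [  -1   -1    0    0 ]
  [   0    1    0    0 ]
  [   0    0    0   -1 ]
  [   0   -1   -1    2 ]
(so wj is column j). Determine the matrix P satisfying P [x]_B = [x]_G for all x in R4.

Let M have columns uj and N have columns wj. Then for every x, N [x]_G = x = M [x]_B, so P = N^(-1) M.
Since det N = 1, N^(-1) has integer entries; multiplying gives P = [[1, 2, -1, 2], [-1, 2, 0, -2], [1, 0, -1, -1], [2, 1, 0, 2]].

[[1, 2, -1, 2], [-1, 2, 0, -2], [1, 0, -1, -1], [2, 1, 0, 2]]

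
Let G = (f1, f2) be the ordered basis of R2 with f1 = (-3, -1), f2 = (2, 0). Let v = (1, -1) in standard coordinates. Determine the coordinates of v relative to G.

[v]_G is the unique c with M c = v, where M has columns f1, f2.
System: -3c_1 + 2c_2 = 1, -c_1 + 0c_2 = -1; solving gives c_1 = 1, c_2 = 2.
Check: f1 + 2f2 = (1, -1).

(1, 2)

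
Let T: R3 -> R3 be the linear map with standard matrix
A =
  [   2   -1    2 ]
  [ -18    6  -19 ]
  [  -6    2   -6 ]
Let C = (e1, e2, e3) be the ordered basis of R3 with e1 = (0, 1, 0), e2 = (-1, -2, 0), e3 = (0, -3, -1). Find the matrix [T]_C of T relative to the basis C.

With P the matrix whose columns are e1, ..., e3, [T]_C = P^(-1) A P.
Column by column: T(e1) = A e1 = (-1, 6, 2); its C-coordinates (2, 1, -2) give column 1.
Continuing for each basis vector yields [T]_C = [[2, 0, -1], [1, 0, -1], [-2, -2, 0]].

[[2, 0, -1], [1, 0, -1], [-2, -2, 0]]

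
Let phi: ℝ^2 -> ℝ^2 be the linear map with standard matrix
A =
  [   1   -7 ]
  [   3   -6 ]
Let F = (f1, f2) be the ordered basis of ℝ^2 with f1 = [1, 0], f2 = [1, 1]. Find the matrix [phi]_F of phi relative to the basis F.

The j-th column of [phi]_F is [phi(fj)]_F.
phi(f1) = A f1 = [1, 3] = -2f1 + 3f2, so column 1 is [-2, 3].
Repeating for f2 and assembling the columns gives [[-2, -3], [3, -3]].

[[-2, -3], [3, -3]]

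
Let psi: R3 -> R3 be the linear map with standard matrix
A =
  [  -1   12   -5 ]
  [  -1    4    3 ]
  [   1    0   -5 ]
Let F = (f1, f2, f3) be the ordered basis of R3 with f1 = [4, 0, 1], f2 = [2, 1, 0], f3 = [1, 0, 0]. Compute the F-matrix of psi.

Let P have columns f1, ..., f3. Then [psi]_F = P^(-1) A P.
Here det P = -1, so P^(-1) is integer; computing A P first and then P^(-1)(A P) gives [[-1, 2, 1], [-1, 2, -1], [-3, -2, -3]].

[[-1, 2, 1], [-1, 2, -1], [-3, -2, -3]]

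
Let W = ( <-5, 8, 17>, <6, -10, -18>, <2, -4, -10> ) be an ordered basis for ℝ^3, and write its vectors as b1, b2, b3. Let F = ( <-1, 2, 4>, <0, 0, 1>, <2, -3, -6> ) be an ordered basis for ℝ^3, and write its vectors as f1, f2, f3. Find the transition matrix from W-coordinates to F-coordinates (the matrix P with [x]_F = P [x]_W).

[[1, -2, -2], [1, 2, -2], [-2, 2, 0]]

Let M have columns bj and N have columns fj. Then for every x, N [x]_F = x = M [x]_W, so P = N^(-1) M.
Since det N = 1, N^(-1) has integer entries; multiplying gives P = [[1, -2, -2], [1, 2, -2], [-2, 2, 0]].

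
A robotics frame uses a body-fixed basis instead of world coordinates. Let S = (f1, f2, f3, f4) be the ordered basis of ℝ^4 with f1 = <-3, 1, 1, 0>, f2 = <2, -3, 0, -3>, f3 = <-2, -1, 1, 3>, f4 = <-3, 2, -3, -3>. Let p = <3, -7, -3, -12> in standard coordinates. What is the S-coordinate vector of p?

<0, 3, 0, 1>

[p]_S is the unique c with M c = p, where M has columns f1, ..., f4.
Row-reducing the augmented matrix [M | p] gives c = (0, 3, 0, 1).
Check: 0·f1 + 3f2 + 0·f3 + f4 = <3, -7, -3, -12>.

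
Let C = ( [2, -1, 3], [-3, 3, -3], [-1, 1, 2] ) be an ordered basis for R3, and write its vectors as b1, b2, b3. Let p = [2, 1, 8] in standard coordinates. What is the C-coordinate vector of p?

[3, 1, 1]

Write p = c_1 b1 + ... + c_3 b3 and solve for the c_i.
Solving this 3x3 system gives c = (3, 1, 1).
Check: 3b1 + b2 + b3 = [2, 1, 8].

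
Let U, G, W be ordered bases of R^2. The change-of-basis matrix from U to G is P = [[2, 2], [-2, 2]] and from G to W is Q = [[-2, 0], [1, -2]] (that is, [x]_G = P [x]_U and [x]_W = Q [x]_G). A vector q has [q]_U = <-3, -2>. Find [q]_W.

Apply P to get G-coordinates <-10, 2>, then Q to get W-coordinates.
The result is [q]_W = <20, -14>.

<20, -14>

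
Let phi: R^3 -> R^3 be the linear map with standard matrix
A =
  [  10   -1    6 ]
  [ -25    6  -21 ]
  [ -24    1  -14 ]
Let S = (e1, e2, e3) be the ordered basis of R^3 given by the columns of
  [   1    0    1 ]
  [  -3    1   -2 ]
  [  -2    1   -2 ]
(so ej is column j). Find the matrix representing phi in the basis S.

Let P have columns e1, ..., e3. Then [phi]_S = P^(-1) A P.
Here det P = -1, so P^(-1) is integer; computing A P first and then P^(-1)(A P) gives [[2, 2, -3], [3, -3, 2], [-1, 3, 3]].

[[2, 2, -3], [3, -3, 2], [-1, 3, 3]]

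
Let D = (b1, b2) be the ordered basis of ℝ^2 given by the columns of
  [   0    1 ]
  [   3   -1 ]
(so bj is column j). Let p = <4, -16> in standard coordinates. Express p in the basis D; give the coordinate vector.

We seek scalars with c_1 b1 + c_2 b2 = p; equivalently solve M c = p where the columns of M are b1, b2.
System: 0c_1 + c_2 = 4, 3c_1 - c_2 = -16; solving gives c_1 = -4, c_2 = 4.
Check: -4b1 + 4b2 = <4, -16>.

<-4, 4>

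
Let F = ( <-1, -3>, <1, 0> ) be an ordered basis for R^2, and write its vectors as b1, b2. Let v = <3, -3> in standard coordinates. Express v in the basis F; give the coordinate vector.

We seek scalars with c_1 b1 + c_2 b2 = v; equivalently solve M c = v where the columns of M are b1, b2.
System: -c_1 + c_2 = 3, -3c_1 + 0c_2 = -3; solving gives c_1 = 1, c_2 = 4.
Check: b1 + 4b2 = <3, -3>.

<1, 4>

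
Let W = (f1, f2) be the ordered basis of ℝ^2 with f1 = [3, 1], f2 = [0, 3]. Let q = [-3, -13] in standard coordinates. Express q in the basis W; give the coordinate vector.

[-1, -4]

We seek scalars with c_1 f1 + c_2 f2 = q; equivalently solve M c = q where the columns of M are f1, f2.
System: 3c_1 + 0c_2 = -3, c_1 + 3c_2 = -13; solving gives c_1 = -1, c_2 = -4.
Check: -f1 - 4f2 = [-3, -13].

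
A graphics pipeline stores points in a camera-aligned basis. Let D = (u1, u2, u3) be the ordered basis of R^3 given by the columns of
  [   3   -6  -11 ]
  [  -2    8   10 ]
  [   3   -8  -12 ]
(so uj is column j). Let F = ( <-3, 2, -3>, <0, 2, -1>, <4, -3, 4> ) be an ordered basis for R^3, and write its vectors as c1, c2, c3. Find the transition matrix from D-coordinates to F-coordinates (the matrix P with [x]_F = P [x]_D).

Column j of P is [uj]_F, since P maps D-coordinates to F-coordinates.
Expressing u1 in F: u1 = -c1 + 0·c2 + 0·c3, so column 1 of P is <-1, 0, 0>.
Doing the same for each uj gives P = [[-1, 2, 1], [0, 2, 1], [0, 0, -2]].

[[-1, 2, 1], [0, 2, 1], [0, 0, -2]]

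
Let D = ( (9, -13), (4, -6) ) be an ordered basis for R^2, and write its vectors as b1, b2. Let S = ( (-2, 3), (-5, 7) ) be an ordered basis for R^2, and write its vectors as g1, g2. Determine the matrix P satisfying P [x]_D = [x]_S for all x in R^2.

Column j of P is [bj]_S, since P maps D-coordinates to S-coordinates.
Expressing b1 in S: b1 = -2g1 - g2, so column 1 of P is (-2, -1).
Doing the same for each bj gives P = [[-2, -2], [-1, 0]].

[[-2, -2], [-1, 0]]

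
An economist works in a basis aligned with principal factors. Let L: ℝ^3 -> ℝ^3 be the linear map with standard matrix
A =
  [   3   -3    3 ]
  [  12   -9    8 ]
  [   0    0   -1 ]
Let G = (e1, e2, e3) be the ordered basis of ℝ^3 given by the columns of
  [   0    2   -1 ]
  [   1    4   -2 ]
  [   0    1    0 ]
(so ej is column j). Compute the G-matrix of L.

Let P have columns e1, ..., e3. Then [L]_G = P^(-1) A P.
Here det P = -1, so P^(-1) is integer; computing A P first and then P^(-1)(A P) gives [[-3, 2, 0], [0, -1, 0], [3, 1, -3]].

[[-3, 2, 0], [0, -1, 0], [3, 1, -3]]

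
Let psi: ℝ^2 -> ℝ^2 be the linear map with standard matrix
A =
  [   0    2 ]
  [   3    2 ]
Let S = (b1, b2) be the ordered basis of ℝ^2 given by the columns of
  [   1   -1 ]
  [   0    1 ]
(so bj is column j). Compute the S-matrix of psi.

The j-th column of [psi]_S is [psi(bj)]_S.
psi(b1) = A b1 = (0, 3) = 3b1 + 3b2, so column 1 is (3, 3).
Repeating for b2 and assembling the columns gives [[3, 1], [3, -1]].

[[3, 1], [3, -1]]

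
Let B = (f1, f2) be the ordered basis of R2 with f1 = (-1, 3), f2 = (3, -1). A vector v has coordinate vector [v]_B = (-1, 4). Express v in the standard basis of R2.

(13, -7)

The coordinates say v = -f1 + 4f2; adding the scaled basis vectors gives (13, -7).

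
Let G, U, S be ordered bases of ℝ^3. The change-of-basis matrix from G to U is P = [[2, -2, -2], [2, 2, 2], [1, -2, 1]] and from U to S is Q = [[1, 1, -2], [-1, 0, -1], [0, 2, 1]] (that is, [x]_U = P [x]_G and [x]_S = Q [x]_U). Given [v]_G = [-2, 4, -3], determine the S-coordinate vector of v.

First [v]_U = P [v]_G = [-6, -2, -13].
Then [v]_S = Q [v]_U = [18, 19, -17].

[18, 19, -17]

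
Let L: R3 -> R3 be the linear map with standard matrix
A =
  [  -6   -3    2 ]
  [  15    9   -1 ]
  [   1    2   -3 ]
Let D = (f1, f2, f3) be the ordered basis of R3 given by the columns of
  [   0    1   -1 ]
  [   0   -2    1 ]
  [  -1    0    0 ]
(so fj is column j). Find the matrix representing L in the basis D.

[[-3, 3, -1], [1, 3, 3], [3, 3, 0]]

With P the matrix whose columns are f1, ..., f3, [L]_D = P^(-1) A P.
Column by column: L(f1) = A f1 = <-2, 1, 3>; its D-coordinates <-3, 1, 3> give column 1.
Continuing for each basis vector yields [L]_D = [[-3, 3, -1], [1, 3, 3], [3, 3, 0]].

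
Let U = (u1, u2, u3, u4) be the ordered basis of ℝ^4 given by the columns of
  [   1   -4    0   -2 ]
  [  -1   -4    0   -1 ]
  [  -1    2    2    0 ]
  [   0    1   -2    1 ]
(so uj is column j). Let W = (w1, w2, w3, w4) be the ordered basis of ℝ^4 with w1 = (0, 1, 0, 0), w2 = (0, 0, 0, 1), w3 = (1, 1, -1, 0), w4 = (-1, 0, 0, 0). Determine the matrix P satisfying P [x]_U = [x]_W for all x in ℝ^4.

Take x = uj: its U-coordinates are the j-th standard unit vector, so P e_j — column j of P — equals [uj]_W.
u1 = -2w1 + 0·w2 + w3 + 0·w4, giving column 1 = (-2, 0, 1, 0); repeating for each j gives P = [[-2, -2, 2, -1], [0, 1, -2, 1], [1, -2, -2, 0], [0, 2, -2, 2]].

[[-2, -2, 2, -1], [0, 1, -2, 1], [1, -2, -2, 0], [0, 2, -2, 2]]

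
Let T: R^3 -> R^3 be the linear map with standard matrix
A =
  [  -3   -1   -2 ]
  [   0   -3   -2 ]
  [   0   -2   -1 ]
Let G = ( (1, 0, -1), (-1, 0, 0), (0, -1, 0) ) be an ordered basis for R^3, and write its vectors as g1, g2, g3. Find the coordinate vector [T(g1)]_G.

Compute T(g1) = A g1 = (-1, 2, 1) in standard coordinates.
Then write this in G-coordinates: solve for y in y_1 g1 + ... + y_3 g3 = (-1, 2, 1).
This gives y = (-1, 0, -2), which is column 1 of [T]_G.

(-1, 0, -2)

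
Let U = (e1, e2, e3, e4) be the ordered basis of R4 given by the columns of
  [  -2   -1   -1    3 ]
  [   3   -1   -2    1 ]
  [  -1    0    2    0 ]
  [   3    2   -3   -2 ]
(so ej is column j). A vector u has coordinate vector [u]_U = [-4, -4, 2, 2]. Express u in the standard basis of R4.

The coordinates say u = -4e1 - 4e2 + 2e3 + 2e4; adding the scaled basis vectors gives [16, -10, 8, -30].

[16, -10, 8, -30]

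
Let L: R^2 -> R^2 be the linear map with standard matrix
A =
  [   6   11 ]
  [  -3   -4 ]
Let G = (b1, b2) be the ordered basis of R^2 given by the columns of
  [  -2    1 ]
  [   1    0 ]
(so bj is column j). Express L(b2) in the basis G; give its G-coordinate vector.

<-3, 0>

Compute L(b2) = A b2 = <6, -3> in standard coordinates.
Then write this in G-coordinates: solve for y in y_1 b1 + y_2 b2 = <6, -3>.
This gives y = <-3, 0>, which is column 2 of [L]_G.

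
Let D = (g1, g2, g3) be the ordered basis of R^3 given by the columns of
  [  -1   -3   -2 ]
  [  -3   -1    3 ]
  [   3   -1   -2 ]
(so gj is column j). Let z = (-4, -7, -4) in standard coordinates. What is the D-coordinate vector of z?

(-2, 4, -3)

Write z = c_1 g1 + ... + c_3 g3 and solve for the c_i.
Gaussian elimination on [M | z] yields c = (-2, 4, -3).
Check: -2g1 + 4g2 - 3g3 = (-4, -7, -4).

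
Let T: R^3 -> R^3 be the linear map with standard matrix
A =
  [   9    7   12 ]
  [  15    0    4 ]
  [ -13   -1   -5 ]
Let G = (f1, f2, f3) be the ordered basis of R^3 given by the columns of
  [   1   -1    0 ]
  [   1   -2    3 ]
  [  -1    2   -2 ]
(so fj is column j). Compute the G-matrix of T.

With P the matrix whose columns are f1, ..., f3, [T]_G = P^(-1) A P.
Column by column: T(f1) = A f1 = <4, 11, -9>; its G-coordinates <3, -1, 2> give column 1.
Continuing for each basis vector yields [T]_G = [[3, 3, -1], [-1, 2, 2], [2, -2, -1]].

[[3, 3, -1], [-1, 2, 2], [2, -2, -1]]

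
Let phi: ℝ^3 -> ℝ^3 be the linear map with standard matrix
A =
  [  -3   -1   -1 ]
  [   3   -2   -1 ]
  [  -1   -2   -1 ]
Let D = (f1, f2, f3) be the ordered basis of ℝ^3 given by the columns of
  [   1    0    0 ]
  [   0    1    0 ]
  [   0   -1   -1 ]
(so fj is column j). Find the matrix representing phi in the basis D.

The j-th column of [phi]_D is [phi(fj)]_D.
phi(f1) = A f1 = (-3, 3, -1) = -3f1 + 3f2 - 2f3, so column 1 is (-3, 3, -2).
Repeating for f2, f3 and assembling the columns gives [[-3, 0, 1], [3, -1, 1], [-2, 2, -2]].

[[-3, 0, 1], [3, -1, 1], [-2, 2, -2]]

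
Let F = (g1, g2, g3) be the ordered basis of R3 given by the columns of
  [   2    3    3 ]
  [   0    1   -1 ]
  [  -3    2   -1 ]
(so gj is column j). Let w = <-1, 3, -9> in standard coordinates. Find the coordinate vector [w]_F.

<4, 0, -3>

We seek scalars with c_1 g1 + ... + c_3 g3 = w; equivalently solve M c = w where the columns of M are g1, ..., g3.
Row-reducing the augmented matrix [M | w] gives c = (4, 0, -3).
Check: 4g1 + 0·g2 - 3g3 = <-1, 3, -9>.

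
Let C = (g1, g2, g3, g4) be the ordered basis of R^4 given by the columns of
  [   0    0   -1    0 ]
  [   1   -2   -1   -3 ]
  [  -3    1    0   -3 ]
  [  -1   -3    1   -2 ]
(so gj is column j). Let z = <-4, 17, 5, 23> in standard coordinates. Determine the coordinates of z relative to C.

We seek scalars with c_1 g1 + ... + c_4 g4 = z; equivalently solve M c = z where the columns of M are g1, ..., g4.
Gaussian elimination on [M | z] yields c = (1, -4, 4, -4).
Check: g1 - 4g2 + 4g3 - 4g4 = <-4, 17, 5, 23>.

<1, -4, 4, -4>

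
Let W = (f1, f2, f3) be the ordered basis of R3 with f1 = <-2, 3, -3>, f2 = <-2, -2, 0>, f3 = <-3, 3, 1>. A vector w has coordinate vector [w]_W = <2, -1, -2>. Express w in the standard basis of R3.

By definition w = 2f1 - f2 - 2f3.
Summing componentwise gives <4, 2, -8>.

<4, 2, -8>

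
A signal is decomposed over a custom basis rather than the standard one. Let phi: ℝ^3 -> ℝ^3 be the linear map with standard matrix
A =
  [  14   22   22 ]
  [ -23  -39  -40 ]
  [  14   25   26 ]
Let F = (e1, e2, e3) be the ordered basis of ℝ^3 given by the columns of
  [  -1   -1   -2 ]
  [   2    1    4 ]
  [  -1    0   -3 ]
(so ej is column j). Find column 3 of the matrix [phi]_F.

Column 3 of [phi]_F is the F-coordinate vector of phi(e3).
In standard coordinates phi(e3) = A e3 = (-6, 10, -6).
Converting to F: (-6, 10, -6) = 0·e1 + 2e2 + 2e3, so the coordinate vector is (0, 2, 2).

(0, 2, 2)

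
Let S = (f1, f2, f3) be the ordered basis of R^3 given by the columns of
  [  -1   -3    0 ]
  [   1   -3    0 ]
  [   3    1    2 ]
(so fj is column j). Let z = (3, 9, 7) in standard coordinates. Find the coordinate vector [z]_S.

(3, -2, 0)

Write z = c_1 f1 + ... + c_3 f3 and solve for the c_i.
Gaussian elimination on [M | z] yields c = (3, -2, 0).
Check: 3f1 - 2f2 + 0·f3 = (3, 9, 7).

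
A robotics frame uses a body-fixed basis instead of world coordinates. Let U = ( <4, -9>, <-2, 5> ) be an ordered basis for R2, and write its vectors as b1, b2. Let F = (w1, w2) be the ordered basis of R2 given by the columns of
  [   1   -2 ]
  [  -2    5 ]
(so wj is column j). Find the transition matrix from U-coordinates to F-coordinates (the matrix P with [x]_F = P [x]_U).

Let M have columns bj and N have columns wj. Then for every x, N [x]_F = x = M [x]_U, so P = N^(-1) M.
Since det N = 1, N^(-1) has integer entries; multiplying gives P = [[2, 0], [-1, 1]].

[[2, 0], [-1, 1]]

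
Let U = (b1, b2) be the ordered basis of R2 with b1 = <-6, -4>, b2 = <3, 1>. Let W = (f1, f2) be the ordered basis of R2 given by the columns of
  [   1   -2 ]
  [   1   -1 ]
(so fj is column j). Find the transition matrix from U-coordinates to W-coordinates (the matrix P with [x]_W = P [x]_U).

Take x = bj: its U-coordinates are the j-th standard unit vector, so P e_j — column j of P — equals [bj]_W.
b1 = -2f1 + 2f2, giving column 1 = <-2, 2>; repeating for each j gives P = [[-2, -1], [2, -2]].

[[-2, -1], [2, -2]]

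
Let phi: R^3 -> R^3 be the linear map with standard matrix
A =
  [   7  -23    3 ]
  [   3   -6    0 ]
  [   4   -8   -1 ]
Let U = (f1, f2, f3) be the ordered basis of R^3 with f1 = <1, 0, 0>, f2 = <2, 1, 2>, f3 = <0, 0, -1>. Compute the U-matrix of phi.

[[1, -3, -3], [3, 0, 0], [2, 2, -1]]

With P the matrix whose columns are f1, ..., f3, [phi]_U = P^(-1) A P.
Column by column: phi(f1) = A f1 = <7, 3, 4>; its U-coordinates <1, 3, 2> give column 1.
Continuing for each basis vector yields [phi]_U = [[1, -3, -3], [3, 0, 0], [2, 2, -1]].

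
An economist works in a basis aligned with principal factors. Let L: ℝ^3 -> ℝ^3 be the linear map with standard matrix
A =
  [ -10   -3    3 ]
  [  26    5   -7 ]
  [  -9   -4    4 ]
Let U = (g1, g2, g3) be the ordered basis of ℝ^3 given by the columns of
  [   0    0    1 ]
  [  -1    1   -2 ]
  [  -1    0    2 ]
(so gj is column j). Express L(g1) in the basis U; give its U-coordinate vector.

<0, 2, 0>

Compute L(g1) = A g1 = <0, 2, 0> in standard coordinates.
Then write this in U-coordinates: solve for y in y_1 g1 + ... + y_3 g3 = <0, 2, 0>.
This gives y = <0, 2, 0>, which is column 1 of [L]_U.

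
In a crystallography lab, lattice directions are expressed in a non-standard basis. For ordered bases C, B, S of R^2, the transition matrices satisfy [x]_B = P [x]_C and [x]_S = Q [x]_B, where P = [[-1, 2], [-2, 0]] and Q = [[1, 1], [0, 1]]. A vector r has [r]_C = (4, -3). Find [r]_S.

Composing the changes, [r]_S = Q P [r]_C.
Q P = [[-3, 2], [-2, 0]]; applying this to (4, -3) gives (-18, -8).

(-18, -8)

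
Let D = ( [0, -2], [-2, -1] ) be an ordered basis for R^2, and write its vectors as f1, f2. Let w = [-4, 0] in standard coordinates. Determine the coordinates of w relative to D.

[-1, 2]

[w]_D is the unique c with M c = w, where M has columns f1, f2.
System: 0c_1 - 2c_2 = -4, -2c_1 - c_2 = 0; solving gives c_1 = -1, c_2 = 2.
Check: -f1 + 2f2 = [-4, 0].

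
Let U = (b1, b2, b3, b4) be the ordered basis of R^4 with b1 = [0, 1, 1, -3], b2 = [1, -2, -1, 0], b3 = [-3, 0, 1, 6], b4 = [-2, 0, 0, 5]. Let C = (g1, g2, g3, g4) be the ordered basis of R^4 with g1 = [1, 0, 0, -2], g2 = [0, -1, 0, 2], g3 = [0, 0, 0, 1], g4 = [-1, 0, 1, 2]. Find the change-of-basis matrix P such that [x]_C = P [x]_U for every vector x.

[[1, 0, -2, -2], [-1, 2, 0, 0], [-1, -2, 0, 1], [1, -1, 1, 0]]

Column j of P is [bj]_C, since P maps U-coordinates to C-coordinates.
Expressing b1 in C: b1 = g1 - g2 - g3 + g4, so column 1 of P is [1, -1, -1, 1].
Doing the same for each bj gives P = [[1, 0, -2, -2], [-1, 2, 0, 0], [-1, -2, 0, 1], [1, -1, 1, 0]].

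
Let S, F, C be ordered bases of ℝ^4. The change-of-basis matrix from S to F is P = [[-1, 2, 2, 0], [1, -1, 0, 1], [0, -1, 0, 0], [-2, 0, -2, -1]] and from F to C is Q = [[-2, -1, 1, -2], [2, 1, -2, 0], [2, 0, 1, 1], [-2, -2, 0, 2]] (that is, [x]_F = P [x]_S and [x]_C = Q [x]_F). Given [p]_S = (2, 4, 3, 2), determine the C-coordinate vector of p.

(-4, 32, 8, -48)

Apply P to get F-coordinates (12, 0, -4, -12), then Q to get C-coordinates.
The result is [p]_C = (-4, 32, 8, -48).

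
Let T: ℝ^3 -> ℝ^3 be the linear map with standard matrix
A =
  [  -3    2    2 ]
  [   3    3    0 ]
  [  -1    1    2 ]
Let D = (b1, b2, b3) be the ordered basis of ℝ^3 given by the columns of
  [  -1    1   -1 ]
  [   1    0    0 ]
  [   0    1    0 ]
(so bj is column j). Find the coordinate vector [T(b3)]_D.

Column 3 of [T]_D is the D-coordinate vector of T(b3).
In standard coordinates T(b3) = A b3 = [3, -3, 1].
Converting to D: [3, -3, 1] = -3b1 + b2 + b3, so the coordinate vector is [-3, 1, 1].

[-3, 1, 1]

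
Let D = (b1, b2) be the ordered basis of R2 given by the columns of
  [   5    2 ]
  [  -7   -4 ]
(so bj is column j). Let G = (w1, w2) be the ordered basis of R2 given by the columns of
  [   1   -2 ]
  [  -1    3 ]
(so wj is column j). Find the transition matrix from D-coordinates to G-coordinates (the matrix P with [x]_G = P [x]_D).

[[1, -2], [-2, -2]]

Take x = bj: its D-coordinates are the j-th standard unit vector, so P e_j — column j of P — equals [bj]_G.
b1 = w1 - 2w2, giving column 1 = [1, -2]; repeating for each j gives P = [[1, -2], [-2, -2]].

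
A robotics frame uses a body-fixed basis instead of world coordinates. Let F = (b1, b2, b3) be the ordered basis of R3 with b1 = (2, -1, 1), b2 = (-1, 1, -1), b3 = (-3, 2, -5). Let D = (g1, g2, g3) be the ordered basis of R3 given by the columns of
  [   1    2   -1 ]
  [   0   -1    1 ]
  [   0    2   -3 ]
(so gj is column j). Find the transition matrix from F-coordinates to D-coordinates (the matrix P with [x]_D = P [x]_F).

Let M have columns bj and N have columns gj. Then for every x, N [x]_D = x = M [x]_F, so P = N^(-1) M.
Since det N = 1, N^(-1) has integer entries; multiplying gives P = [[-1, 2, 0], [2, -2, -1], [1, -1, 1]].

[[-1, 2, 0], [2, -2, -1], [1, -1, 1]]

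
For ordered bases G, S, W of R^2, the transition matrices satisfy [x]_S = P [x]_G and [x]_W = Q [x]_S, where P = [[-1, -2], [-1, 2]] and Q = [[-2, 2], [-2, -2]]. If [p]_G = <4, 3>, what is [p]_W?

<24, 16>

Apply P to get S-coordinates <-10, 2>, then Q to get W-coordinates.
The result is [p]_W = <24, 16>.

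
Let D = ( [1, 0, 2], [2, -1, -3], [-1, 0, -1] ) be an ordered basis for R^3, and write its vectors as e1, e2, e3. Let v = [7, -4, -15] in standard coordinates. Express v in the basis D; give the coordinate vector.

[-2, 4, -1]

Write v = c_1 e1 + ... + c_3 e3 and solve for the c_i.
Row-reducing the augmented matrix [M | v] gives c = (-2, 4, -1).
Check: -2e1 + 4e2 - e3 = [7, -4, -15].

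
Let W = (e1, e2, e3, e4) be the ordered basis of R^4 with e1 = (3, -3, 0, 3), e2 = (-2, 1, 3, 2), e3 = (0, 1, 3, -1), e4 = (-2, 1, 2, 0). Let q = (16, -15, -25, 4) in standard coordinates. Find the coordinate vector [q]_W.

[q]_W is the unique c with M c = q, where M has columns e1, ..., e4.
Gaussian elimination on [M | q] yields c = (2, -3, -4, -2).
Check: 2e1 - 3e2 - 4e3 - 2e4 = (16, -15, -25, 4).

(2, -3, -4, -2)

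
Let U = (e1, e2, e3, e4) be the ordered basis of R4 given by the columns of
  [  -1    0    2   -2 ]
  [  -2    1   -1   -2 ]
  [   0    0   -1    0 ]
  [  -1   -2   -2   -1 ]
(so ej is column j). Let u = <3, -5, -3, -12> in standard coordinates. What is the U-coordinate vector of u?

Write u = c_1 e1 + ... + c_4 e4 and solve for the c_i.
Solving this 4x4 system gives c = (1, 2, 3, 1).
Check: e1 + 2e2 + 3e3 + e4 = <3, -5, -3, -12>.

<1, 2, 3, 1>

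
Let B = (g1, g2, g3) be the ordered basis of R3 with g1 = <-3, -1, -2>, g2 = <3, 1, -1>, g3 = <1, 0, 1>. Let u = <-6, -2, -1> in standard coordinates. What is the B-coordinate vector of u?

We seek scalars with c_1 g1 + ... + c_3 g3 = u; equivalently solve M c = u where the columns of M are g1, ..., g3.
Solving this 3x3 system gives c = (1, -1, 0).
Check: g1 - g2 + 0·g3 = <-6, -2, -1>.

<1, -1, 0>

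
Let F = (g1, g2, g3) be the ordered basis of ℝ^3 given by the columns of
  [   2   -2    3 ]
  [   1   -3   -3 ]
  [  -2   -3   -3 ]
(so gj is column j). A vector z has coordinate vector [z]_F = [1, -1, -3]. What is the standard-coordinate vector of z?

[-5, 13, 10]

By definition z = g1 - g2 - 3g3.
Summing componentwise gives [-5, 13, 10].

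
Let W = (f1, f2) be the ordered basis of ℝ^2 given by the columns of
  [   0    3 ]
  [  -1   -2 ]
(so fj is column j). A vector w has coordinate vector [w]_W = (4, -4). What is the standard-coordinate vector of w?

w = M [w]_W, where M has columns f1, f2.
Carrying out the matrix-vector product, w = (-12, 4).

(-12, 4)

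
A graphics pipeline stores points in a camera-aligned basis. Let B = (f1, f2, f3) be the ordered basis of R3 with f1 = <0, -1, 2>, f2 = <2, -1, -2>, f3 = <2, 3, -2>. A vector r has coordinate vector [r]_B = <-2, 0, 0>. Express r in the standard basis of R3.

By definition r = -2f1 + 0·f2 + 0·f3.
Summing componentwise gives <0, 2, -4>.

<0, 2, -4>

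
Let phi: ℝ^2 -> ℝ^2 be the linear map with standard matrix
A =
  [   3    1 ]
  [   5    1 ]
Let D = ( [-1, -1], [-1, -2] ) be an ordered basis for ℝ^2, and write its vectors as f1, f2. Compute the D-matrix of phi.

Let P have columns f1, f2. Then [phi]_D = P^(-1) A P.
Here det P = 1, so P^(-1) is integer; computing A P first and then P^(-1)(A P) gives [[2, 3], [2, 2]].

[[2, 3], [2, 2]]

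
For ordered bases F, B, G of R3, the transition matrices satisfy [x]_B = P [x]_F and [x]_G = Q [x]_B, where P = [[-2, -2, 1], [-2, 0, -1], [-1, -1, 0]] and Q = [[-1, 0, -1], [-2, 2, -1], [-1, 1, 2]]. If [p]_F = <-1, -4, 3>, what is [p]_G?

<-18, -33, -4>

First [p]_B = P [p]_F = <13, -1, 5>.
Then [p]_G = Q [p]_B = <-18, -33, -4>.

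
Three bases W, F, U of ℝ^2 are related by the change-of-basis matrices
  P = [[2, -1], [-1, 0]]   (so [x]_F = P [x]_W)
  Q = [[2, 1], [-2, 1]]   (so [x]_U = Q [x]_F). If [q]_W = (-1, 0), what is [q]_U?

Apply P to get F-coordinates (-2, 1), then Q to get U-coordinates.
The result is [q]_U = (-3, 5).

(-3, 5)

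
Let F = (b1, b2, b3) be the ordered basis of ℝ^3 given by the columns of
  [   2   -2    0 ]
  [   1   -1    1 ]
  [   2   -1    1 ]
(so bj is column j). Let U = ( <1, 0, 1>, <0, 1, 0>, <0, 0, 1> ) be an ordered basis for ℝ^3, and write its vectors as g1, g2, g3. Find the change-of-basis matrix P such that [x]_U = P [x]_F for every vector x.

Let M have columns bj and N have columns gj. Then for every x, N [x]_U = x = M [x]_F, so P = N^(-1) M.
Since det N = 1, N^(-1) has integer entries; multiplying gives P = [[2, -2, 0], [1, -1, 1], [0, 1, 1]].

[[2, -2, 0], [1, -1, 1], [0, 1, 1]]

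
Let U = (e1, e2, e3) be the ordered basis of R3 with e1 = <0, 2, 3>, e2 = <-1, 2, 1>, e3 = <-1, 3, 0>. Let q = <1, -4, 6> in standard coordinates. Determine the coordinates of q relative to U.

<1, 3, -4>

We seek scalars with c_1 e1 + ... + c_3 e3 = q; equivalently solve M c = q where the columns of M are e1, ..., e3.
Gaussian elimination on [M | q] yields c = (1, 3, -4).
Check: e1 + 3e2 - 4e3 = <1, -4, 6>.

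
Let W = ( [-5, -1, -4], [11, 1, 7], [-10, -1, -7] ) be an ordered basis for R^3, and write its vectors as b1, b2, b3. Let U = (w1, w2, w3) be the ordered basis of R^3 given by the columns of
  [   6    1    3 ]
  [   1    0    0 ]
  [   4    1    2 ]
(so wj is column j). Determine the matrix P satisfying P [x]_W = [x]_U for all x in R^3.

Let M have columns bj and N have columns wj. Then for every x, N [x]_U = x = M [x]_W, so P = N^(-1) M.
Since det N = 1, N^(-1) has integer entries; multiplying gives P = [[-1, 1, -1], [-2, -1, -1], [1, 2, -1]].

[[-1, 1, -1], [-2, -1, -1], [1, 2, -1]]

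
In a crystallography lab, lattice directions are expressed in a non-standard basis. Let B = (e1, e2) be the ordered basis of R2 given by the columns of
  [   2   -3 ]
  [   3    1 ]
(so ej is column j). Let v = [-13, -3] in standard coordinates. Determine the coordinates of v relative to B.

We seek scalars with c_1 e1 + c_2 e2 = v; equivalently solve M c = v where the columns of M are e1, e2.
System: 2c_1 - 3c_2 = -13, 3c_1 + c_2 = -3; solving gives c_1 = -2, c_2 = 3.
Check: -2e1 + 3e2 = [-13, -3].

[-2, 3]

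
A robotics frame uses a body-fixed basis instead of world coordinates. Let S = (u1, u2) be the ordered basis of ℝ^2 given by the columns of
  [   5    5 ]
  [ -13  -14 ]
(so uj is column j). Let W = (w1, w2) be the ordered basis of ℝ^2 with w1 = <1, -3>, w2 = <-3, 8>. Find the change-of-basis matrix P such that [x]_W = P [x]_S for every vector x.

[[-1, 2], [-2, -1]]

Take x = uj: its S-coordinates are the j-th standard unit vector, so P e_j — column j of P — equals [uj]_W.
u1 = -w1 - 2w2, giving column 1 = <-1, -2>; repeating for each j gives P = [[-1, 2], [-2, -1]].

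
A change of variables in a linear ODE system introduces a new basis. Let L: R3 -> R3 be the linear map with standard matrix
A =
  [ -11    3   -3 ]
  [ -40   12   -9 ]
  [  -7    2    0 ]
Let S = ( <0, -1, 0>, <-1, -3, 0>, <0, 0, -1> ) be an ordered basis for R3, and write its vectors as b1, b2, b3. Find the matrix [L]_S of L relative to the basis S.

Let P have columns b1, ..., b3. Then [L]_S = P^(-1) A P.
Here det P = 1, so P^(-1) is integer; computing A P first and then P^(-1)(A P) gives [[3, 2, 0], [3, -2, -3], [2, -1, 0]].

[[3, 2, 0], [3, -2, -3], [2, -1, 0]]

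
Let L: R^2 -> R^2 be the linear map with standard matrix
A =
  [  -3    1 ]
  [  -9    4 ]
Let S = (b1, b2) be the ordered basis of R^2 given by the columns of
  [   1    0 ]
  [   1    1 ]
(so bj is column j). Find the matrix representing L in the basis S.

The j-th column of [L]_S is [L(bj)]_S.
L(b1) = A b1 = <-2, -5> = -2b1 - 3b2, so column 1 is <-2, -3>.
Repeating for b2 and assembling the columns gives [[-2, 1], [-3, 3]].

[[-2, 1], [-3, 3]]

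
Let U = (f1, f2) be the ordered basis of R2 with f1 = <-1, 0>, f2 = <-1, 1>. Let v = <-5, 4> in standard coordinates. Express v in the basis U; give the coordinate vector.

<1, 4>

We seek scalars with c_1 f1 + c_2 f2 = v; equivalently solve M c = v where the columns of M are f1, f2.
System: -c_1 - c_2 = -5, 0c_1 + c_2 = 4; solving gives c_1 = 1, c_2 = 4.
Check: f1 + 4f2 = <-5, 4>.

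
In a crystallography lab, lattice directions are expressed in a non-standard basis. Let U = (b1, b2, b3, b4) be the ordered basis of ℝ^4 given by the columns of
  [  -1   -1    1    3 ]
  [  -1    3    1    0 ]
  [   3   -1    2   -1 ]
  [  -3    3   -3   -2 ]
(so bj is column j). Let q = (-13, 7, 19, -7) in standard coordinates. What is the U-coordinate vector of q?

(3, 2, 4, -4)

We seek scalars with c_1 b1 + ... + c_4 b4 = q; equivalently solve M c = q where the columns of M are b1, ..., b4.
Row-reducing the augmented matrix [M | q] gives c = (3, 2, 4, -4).
Check: 3b1 + 2b2 + 4b3 - 4b4 = (-13, 7, 19, -7).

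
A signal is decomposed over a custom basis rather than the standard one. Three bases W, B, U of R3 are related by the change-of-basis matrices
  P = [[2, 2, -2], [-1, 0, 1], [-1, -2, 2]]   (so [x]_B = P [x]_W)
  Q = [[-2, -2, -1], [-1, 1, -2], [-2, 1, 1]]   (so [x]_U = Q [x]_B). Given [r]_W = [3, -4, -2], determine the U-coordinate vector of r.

[5, -9, -8]

Apply P to get B-coordinates [2, -5, 1], then Q to get U-coordinates.
The result is [r]_U = [5, -9, -8].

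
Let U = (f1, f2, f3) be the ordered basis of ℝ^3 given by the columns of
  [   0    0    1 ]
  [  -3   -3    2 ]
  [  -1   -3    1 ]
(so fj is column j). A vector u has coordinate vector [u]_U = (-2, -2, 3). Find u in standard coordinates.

(3, 18, 11)

u = M [u]_U, where M has columns f1, ..., f3.
Carrying out the matrix-vector product, u = (3, 18, 11).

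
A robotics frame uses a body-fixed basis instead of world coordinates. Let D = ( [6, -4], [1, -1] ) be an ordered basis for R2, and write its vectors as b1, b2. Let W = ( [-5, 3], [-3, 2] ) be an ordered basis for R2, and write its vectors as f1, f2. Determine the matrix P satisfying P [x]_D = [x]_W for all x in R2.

[[0, 1], [-2, -2]]

Take x = bj: its D-coordinates are the j-th standard unit vector, so P e_j — column j of P — equals [bj]_W.
b1 = 0·f1 - 2f2, giving column 1 = [0, -2]; repeating for each j gives P = [[0, 1], [-2, -2]].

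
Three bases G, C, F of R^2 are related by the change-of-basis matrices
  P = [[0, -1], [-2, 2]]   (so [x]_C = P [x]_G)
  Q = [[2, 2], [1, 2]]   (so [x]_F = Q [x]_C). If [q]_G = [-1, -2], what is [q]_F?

[0, -2]

Apply P to get C-coordinates [2, -2], then Q to get F-coordinates.
The result is [q]_F = [0, -2].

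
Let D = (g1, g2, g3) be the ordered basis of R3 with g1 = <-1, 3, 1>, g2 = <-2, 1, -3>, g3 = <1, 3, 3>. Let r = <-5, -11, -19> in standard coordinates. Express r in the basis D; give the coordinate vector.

Write r = c_1 g1 + ... + c_3 g3 and solve for the c_i.
Row-reducing the augmented matrix [M | r] gives c = (-4, 4, -1).
Check: -4g1 + 4g2 - g3 = <-5, -11, -19>.

<-4, 4, -1>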